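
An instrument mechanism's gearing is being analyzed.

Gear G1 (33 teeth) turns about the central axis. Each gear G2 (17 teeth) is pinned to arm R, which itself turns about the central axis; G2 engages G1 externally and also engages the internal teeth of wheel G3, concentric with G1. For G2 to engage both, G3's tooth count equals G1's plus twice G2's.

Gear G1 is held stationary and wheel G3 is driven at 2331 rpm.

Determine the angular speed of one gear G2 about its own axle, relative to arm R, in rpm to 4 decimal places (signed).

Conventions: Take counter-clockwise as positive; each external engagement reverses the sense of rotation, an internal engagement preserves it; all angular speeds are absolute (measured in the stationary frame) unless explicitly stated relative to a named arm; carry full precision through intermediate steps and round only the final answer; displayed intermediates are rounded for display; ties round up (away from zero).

topology: planetary set — G1 33T / G2 17T / G3 67T, arm = carrier (Willis)
normalise by the input: solve with ω_ring = 1, then scale by 2331 rpm
ring teeth: 33 + 2·17 = 67
33(ω_sun−ω_arm) = −67(ω_ring−ω_arm),  ω_sun = 0, ω_ring = 1
33(0−ω_arm) = −67(1−ω_arm)  ⇒  100·ω_arm = 67  ⇒  ω_arm = 67/100
sun–planet mesh: 33·(0−67/100) = −17·(ω_p−ω_arm)  ⇒  ω_p−ω_arm = 2211/1700
scale: ω_p−ω_arm = 2211/1700 × 2331 rpm = +3031.6712 rpm

+3031.6712 rpm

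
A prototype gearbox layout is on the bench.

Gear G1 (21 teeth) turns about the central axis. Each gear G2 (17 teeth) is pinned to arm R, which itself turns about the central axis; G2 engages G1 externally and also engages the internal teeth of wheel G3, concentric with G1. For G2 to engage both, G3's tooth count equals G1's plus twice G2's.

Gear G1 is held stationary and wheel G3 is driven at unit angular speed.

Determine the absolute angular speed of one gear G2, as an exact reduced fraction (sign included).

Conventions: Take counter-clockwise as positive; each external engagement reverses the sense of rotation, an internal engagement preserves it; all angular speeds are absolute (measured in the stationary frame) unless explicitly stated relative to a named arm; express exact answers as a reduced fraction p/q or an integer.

planetary set (21T centre, 17T on arm, 55T internal) — Willis relation
ring teeth: 21 + 2·17 = 55
21(ω_sun−ω_arm) = −55(ω_ring−ω_arm),  ω_sun = 0, ω_ring = 1
21(0−ω_arm) = −55(1−ω_arm)  ⇒  76·ω_arm = 55  ⇒  ω_arm = 55/76
sun–planet mesh: 21·(0−55/76) = −17·(ω_p−ω_arm)  ⇒  ω_p−ω_arm = 1155/1292
ω_p = 55/76 + 1155/1292 = 55/34
exact speed ratio = 55/34

55/34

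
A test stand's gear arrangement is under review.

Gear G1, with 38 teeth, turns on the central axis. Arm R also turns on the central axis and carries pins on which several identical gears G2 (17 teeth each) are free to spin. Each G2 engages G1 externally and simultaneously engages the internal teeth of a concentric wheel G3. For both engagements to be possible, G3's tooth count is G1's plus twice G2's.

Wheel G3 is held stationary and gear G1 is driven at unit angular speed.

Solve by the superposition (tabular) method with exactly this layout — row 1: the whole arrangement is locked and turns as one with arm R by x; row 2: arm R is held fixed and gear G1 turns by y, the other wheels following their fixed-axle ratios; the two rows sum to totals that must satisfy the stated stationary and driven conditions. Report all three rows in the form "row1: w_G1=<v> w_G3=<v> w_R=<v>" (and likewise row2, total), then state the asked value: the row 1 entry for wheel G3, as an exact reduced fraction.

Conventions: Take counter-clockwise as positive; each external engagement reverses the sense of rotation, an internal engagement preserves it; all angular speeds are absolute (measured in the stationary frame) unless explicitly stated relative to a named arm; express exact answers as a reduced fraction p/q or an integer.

recognized (axles ride arm R): planetary set, 38/17/72 teeth
row 1: whole set turns with the arm by x
row 2 — arm fixed, fixed-axis ratios: sun y, ring −(38/72)·y, arm 0
boundary: total ω_ring = x − (38/72)·y = 0 and total ω_sun = x + y = 1  ⇒  y = 36/55, x = 19/55
row 2 ring = −(38/72)·36/55 = -19/55
totals (row 1 + row 2): sun 19/55 + 36/55 = 1, ring 19/55 + (-19/55) = 0, arm 19/55 + 0 = 19/55
asked cell (row1, ring) = 19/55

row1: w_G1=19/55 w_G3=19/55 w_R=19/55
row2: w_G1=36/55 w_G3=-19/55 w_R=0
total: w_G1=1 w_G3=0 w_R=19/55
asked value: 19/55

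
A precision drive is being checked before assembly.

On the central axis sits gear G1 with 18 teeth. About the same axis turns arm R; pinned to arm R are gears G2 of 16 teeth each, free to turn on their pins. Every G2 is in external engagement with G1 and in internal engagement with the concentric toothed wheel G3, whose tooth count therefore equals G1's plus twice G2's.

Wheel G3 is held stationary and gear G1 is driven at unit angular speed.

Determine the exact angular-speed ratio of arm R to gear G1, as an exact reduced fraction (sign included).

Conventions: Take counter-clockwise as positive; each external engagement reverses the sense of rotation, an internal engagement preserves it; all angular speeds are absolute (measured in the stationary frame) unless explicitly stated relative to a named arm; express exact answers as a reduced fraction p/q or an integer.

planetary set (18T centre, 16T on arm, 50T internal) — Willis relation
ring teeth: 18 + 2·16 = 50
18(ω_sun−ω_arm) = −50(ω_ring−ω_arm),  ω_ring = 0, ω_sun = 1
18(1−ω_arm) = −50(0−ω_arm)  ⇒  68·ω_arm = 18  ⇒  ω_arm = 9/34
ω_out/ω_in = 9/34

9/34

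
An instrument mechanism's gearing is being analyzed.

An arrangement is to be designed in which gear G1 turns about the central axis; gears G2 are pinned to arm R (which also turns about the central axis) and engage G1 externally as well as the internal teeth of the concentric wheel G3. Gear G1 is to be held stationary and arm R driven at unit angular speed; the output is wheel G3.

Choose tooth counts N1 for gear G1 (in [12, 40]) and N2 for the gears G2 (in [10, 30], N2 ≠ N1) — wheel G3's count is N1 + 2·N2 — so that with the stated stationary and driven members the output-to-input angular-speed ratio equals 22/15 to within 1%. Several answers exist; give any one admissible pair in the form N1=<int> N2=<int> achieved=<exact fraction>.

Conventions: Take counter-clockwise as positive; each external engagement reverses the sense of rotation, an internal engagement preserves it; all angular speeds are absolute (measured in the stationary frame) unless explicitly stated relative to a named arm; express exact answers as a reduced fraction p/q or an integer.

N1=21 N2=12 achieved=22/15

topology: planetary set — design target 22/15, arm = carrier (Willis)
Willis with ω_sun = 0: ω_ring/ω_arm = (N1+N3)/N3; set equal to 22/15  ⇒  N3/N1 = 1/(22/15 − 1) = 15/7
N3 = N1 + 2·N2  ⇒  N2/N1 = (N3/N1 − 1)/2 = (15/7 − 1)/2 = 4/7
smallest multiple with N1 ≥ 12 and N2 ≥ 10: k = 3  ⇒  N1 = 3·7 = 21, N2 = 3·4 = 12 (N1 ≤ 40, N2 ≤ 30, N2 ≠ N1 ✓), N3 = 21 + 2·12 = 45
check: (N1+N3)/N3 with N1 = 21, N3 = 45 gives 22/15; |achieved − target| = 0 ≤ 11/750 ✓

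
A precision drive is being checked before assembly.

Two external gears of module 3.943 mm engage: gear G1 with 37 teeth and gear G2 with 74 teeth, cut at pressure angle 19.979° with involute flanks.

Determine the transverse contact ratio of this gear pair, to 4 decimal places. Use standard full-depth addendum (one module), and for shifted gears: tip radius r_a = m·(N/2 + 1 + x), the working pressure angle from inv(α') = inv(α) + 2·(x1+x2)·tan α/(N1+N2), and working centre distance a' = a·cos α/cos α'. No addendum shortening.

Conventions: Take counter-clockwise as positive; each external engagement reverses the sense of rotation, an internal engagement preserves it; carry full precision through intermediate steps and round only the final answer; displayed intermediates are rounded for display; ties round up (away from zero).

single-mesh involute tooth geometry (37T engaging 74T at module 3.943)
base radii: r_b1 = 68.555488, r_b2 = 137.110975
tip radii: r_a1 = 76.888500, r_a2 = 149.834000
no profile shift: α' = α, a' = a
action lengths: √(r_a1²−r_b1²) = 34.813597, √(r_a2²−r_b2²) = 60.421916
base pitch p_b = π·m·cos α = 11.641806
CR = (34.813597 + 60.421916 − 218.836500·sin 19.97900°)/11.641806 = 1.757837
contact ratio ≈ 1.7578

1.7578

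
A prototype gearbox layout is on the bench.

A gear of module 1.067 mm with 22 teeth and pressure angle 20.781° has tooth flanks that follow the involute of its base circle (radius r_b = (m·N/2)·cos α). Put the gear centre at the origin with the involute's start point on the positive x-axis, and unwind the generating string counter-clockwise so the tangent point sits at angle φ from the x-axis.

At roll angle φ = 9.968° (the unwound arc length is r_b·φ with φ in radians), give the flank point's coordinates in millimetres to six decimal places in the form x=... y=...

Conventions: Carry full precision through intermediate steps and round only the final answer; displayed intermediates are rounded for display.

single-mesh involute tooth geometry (22T wheel at module 1.067)
pitch radius r_p = m·N/2 = 1.067·22/2 = 11.737000
base radius r_b = r_p·cos α = 11.737000·cos 20.781° = 10.973430
roll angle φ = 9.968° = 0.17397442 rad
x = r_b·(cos φ + φ·sin φ) = 11.138243
y = r_b·(sin φ − φ·cos φ) = 0.019203

x=11.138243 y=0.019203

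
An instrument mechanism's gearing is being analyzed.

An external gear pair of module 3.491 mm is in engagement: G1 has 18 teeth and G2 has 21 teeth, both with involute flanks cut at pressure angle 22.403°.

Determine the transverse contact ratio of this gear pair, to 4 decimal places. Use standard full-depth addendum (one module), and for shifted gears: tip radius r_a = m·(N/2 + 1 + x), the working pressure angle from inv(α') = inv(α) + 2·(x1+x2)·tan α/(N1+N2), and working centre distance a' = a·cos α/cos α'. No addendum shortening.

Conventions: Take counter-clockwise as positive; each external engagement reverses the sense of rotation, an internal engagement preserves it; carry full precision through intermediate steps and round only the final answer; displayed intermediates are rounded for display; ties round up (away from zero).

topology: single-mesh involute geometry — m = 3.491, 18T/21T pair
base radii: r_b1 = 29.047685, r_b2 = 33.888966
tip radii: r_a1 = 34.910000, r_a2 = 40.146500
no profile shift: α' = α, a' = a
action lengths: √(r_a1²−r_b1²) = 19.363370, √(r_a2²−r_b2²) = 21.523928
base pitch p_b = π·m·cos α = 10.139555
CR = (19.363370 + 21.523928 − 68.074500·sin 22.40300°)/10.139555 = 1.473716
contact ratio ≈ 1.4737

1.4737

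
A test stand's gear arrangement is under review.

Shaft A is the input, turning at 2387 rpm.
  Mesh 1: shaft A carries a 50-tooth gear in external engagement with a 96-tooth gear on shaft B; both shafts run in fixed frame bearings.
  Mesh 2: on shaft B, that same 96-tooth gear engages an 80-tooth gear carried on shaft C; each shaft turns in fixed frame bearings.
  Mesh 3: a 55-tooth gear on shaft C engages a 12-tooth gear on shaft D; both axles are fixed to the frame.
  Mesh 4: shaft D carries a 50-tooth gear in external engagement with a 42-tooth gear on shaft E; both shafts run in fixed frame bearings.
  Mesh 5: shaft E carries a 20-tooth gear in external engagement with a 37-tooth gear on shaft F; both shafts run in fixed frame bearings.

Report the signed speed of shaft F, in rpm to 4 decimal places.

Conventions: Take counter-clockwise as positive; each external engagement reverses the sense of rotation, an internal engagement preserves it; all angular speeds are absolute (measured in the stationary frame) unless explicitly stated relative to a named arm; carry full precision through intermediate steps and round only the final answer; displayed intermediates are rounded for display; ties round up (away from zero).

5-mesh fixed-axis compound train (all bearings frame-fixed)
mesh 1 [50T→96T]: ω = 2387.0000×50/96 = 1243.2292 rpm, sense flips to −
mesh 2 [96T→80T]: ω = 1243.2292×96/80 = 1491.8750 rpm, sense flips to +
mesh 3 [55T→12T]: ω = 1491.8750×55/12 = 6837.7604 rpm, sense flips to −
mesh 4 [50T→42T]: ω = 6837.7604×50/42 = 8140.1910 rpm, sense flips to +
mesh 5 [20T→37T]: ω = 8140.1910×20/37 = 4400.1032 rpm, sense flips to −
signed output speed = -4400.1032 rpm

-4400.1032 rpm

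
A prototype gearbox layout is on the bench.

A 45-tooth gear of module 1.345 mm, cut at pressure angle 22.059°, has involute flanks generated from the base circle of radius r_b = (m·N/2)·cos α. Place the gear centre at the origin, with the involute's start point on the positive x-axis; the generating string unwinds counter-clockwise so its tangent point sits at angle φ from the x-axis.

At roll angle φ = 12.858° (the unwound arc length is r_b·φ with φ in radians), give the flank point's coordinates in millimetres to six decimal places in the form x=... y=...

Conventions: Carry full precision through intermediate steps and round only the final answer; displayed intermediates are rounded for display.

x=28.744600 y=0.105131

single-mesh involute tooth geometry (45T wheel at module 1.345)
pitch radius r_p = m·N/2 = 1.345·45/2 = 30.262500
base radius r_b = r_p·cos α = 30.262500·cos 22.059° = 28.047213
roll angle φ = 12.858° = 0.22441444 rad
x = r_b·(cos φ + φ·sin φ) = 28.744600
y = r_b·(sin φ − φ·cos φ) = 0.105131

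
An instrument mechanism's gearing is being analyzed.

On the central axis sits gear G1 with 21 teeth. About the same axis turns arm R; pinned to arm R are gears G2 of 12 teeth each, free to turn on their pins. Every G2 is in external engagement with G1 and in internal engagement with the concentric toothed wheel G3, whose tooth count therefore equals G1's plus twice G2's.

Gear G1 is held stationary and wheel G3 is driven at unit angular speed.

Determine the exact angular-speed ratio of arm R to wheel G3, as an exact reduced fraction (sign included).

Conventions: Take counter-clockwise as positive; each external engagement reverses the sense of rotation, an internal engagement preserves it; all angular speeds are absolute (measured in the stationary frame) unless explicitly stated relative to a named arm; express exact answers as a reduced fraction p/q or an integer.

15/22

planetary set (21T centre, 12T on arm, 45T internal) — Willis relation
ring teeth: 21 + 2·12 = 45
21(ω_sun−ω_arm) = −45(ω_ring−ω_arm),  ω_sun = 0, ω_ring = 1
21(0−ω_arm) = −45(1−ω_arm)  ⇒  66·ω_arm = 45  ⇒  ω_arm = 15/22
ω_out/ω_in = 15/22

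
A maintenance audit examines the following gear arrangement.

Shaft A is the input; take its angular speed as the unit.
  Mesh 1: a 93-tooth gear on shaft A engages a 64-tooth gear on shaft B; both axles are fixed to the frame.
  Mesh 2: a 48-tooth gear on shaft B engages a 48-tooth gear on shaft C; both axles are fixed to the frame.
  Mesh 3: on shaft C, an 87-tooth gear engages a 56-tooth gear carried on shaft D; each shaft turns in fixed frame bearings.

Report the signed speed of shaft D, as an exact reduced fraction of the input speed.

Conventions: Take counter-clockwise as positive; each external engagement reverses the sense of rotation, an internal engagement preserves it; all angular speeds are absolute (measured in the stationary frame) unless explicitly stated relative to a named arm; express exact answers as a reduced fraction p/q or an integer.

-8091/3584

3-mesh fixed-axis compound train (all bearings frame-fixed)
mesh 1 [93T→64T]: |ω|/ω_in = 1×93/64 = 93/64, sense flips to −
mesh 2 [48T→48T]: |ω|/ω_in = (93/64)×48/48 = 93/64, sense flips to +
mesh 3 [87T→56T]: |ω|/ω_in = (93/64)×87/56 = 8091/3584, sense flips to −
signed output speed (× input speed) = -8091/3584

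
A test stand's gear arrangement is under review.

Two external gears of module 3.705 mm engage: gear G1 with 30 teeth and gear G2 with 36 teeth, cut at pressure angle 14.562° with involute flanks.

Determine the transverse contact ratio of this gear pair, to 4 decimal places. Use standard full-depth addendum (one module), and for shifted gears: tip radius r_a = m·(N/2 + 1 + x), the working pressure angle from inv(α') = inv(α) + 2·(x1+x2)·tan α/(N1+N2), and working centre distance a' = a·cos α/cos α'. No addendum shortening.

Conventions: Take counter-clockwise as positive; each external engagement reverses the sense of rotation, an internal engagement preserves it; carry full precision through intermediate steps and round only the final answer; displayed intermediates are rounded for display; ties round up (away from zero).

1.9763

class = single-mesh tooth geometry [involute pair 30T × 36T, m = 3.705]
base radii: r_b1 = 53.789716, r_b2 = 64.547660
tip radii: r_a1 = 59.280000, r_a2 = 70.395000
no profile shift: α' = α, a' = a
action lengths: √(r_a1²−r_b1²) = 24.915554, √(r_a2²−r_b2²) = 28.090135
base pitch p_b = π·m·cos α = 11.265692
CR = (24.915554 + 28.090135 − 122.265000·sin 14.56200°)/11.265692 = 1.976346
contact ratio ≈ 1.9763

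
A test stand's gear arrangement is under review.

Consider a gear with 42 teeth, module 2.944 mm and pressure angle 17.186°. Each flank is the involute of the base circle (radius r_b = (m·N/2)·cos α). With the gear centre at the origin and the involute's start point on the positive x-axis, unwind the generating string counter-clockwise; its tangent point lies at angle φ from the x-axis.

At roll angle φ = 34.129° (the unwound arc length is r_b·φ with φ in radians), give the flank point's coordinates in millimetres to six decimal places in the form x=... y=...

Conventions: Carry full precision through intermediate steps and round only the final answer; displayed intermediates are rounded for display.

topology: single-mesh involute geometry — m = 2.944, N = 42
pitch radius r_p = m·N/2 = 2.944·42/2 = 61.824000
base radius r_b = r_p·cos α = 61.824000·cos 17.186° = 59.063595
roll angle φ = 34.129° = 0.59566342 rad
x = r_b·(cos φ + φ·sin φ) = 68.630611
y = r_b·(sin φ − φ·cos φ) = 4.015254

x=68.630611 y=4.015254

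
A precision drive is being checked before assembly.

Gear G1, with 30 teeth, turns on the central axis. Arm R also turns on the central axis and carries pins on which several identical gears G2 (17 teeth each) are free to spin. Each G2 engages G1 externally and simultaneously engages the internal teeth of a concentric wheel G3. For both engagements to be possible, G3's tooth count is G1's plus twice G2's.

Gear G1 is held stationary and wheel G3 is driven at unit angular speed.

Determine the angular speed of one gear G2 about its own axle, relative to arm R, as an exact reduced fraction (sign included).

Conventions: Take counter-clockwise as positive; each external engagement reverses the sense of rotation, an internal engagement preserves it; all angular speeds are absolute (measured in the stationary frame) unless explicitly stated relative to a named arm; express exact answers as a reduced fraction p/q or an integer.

class = planetary set [G3 = 30+2·17 = 64; Willis about the carrier]
ring teeth: 30 + 2·17 = 64
30(ω_sun−ω_arm) = −64(ω_ring−ω_arm),  ω_sun = 0, ω_ring = 1
30(0−ω_arm) = −64(1−ω_arm)  ⇒  94·ω_arm = 64  ⇒  ω_arm = 32/47
sun–planet mesh: 30·(0−32/47) = −17·(ω_p−ω_arm)  ⇒  ω_p−ω_arm = 960/799
exact speed ratio = 960/799

960/799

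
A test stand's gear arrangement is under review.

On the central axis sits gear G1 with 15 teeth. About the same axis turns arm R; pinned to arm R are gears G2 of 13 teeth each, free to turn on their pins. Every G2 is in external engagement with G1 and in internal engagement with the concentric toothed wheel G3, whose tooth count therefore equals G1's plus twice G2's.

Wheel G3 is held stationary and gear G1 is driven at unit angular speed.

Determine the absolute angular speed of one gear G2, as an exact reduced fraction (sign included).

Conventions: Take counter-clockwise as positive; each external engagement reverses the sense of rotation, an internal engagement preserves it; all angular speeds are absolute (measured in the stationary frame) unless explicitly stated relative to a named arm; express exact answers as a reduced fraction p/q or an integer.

-15/26

topology: planetary set — G1 15T / G2 13T / G3 41T, arm = carrier (Willis)
ring teeth: 15 + 2·13 = 41
15(ω_sun−ω_arm) = −41(ω_ring−ω_arm),  ω_ring = 0, ω_sun = 1
15(1−ω_arm) = −41(0−ω_arm)  ⇒  56·ω_arm = 15  ⇒  ω_arm = 15/56
sun–planet mesh: 15·(1−15/56) = −13·(ω_p−ω_arm)  ⇒  ω_p−ω_arm = -615/728
ω_p = 15/56 − 615/728 = -15/26
exact speed ratio = -15/26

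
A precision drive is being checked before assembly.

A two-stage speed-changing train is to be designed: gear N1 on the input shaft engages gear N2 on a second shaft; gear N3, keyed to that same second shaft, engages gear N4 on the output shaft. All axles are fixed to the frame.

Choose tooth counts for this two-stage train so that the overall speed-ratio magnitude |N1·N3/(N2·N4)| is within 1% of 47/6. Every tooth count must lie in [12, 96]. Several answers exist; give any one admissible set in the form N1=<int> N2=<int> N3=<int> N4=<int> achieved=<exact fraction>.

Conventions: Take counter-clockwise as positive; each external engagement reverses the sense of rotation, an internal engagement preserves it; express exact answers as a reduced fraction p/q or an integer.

N1=24 N2=12 N3=47 N4=12 achieved=47/6

design class (target 47/6): fixed-axis compound train
target = 47/6 in lowest terms: an exact hit needs N1·N3 = k·47 and N2·N4 = k·6 for one integer k, every count in [12, 96]; additionally prefer no 1:1 stage (N1 ≠ N2, N3 ≠ N4)
k = 1…23: no 1:1-free in-range split of k·47 and k·6 into factor pairs; take k = 24
k = 24: N1·N3 = 1128 = 24·47, N2·N4 = 144 = 12·12
achieved = 24·47/(12·12) = 47/6; |achieved − target| = 0 ≤ 47/600 ✓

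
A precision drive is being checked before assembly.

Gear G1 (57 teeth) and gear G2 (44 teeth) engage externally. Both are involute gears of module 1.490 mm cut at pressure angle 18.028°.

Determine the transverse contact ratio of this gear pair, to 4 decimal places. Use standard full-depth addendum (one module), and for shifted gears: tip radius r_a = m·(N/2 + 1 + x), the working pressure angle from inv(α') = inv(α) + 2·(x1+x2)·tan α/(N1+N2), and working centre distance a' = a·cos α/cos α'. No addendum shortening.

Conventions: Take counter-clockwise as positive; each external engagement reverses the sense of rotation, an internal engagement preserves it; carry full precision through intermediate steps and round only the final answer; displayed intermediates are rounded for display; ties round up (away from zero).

1.8687

recognized (one external pair, fixed centres): single-mesh tooth geometry, m = 1.490, N1 = 57, N2 = 44
base radii: r_b1 = 40.380197, r_b2 = 31.170679
tip radii: r_a1 = 43.955000, r_a2 = 34.270000
no profile shift: α' = α, a' = a
action lengths: √(r_a1²−r_b1²) = 17.363228, √(r_a2²−r_b2²) = 14.241548
base pitch p_b = π·m·cos α = 4.451163
CR = (17.363228 + 14.241548 − 75.245000·sin 18.02800°)/4.451163 = 1.868686
contact ratio ≈ 1.8687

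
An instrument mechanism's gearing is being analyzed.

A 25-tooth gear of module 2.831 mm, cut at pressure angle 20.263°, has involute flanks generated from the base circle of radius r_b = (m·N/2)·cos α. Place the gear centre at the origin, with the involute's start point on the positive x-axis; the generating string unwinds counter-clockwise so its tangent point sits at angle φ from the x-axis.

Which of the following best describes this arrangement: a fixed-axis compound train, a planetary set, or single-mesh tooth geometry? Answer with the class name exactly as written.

single-mesh tooth geometry

class = single-mesh tooth geometry [base-circle involute, m = 2.831, 25T]
classification: single-mesh tooth geometry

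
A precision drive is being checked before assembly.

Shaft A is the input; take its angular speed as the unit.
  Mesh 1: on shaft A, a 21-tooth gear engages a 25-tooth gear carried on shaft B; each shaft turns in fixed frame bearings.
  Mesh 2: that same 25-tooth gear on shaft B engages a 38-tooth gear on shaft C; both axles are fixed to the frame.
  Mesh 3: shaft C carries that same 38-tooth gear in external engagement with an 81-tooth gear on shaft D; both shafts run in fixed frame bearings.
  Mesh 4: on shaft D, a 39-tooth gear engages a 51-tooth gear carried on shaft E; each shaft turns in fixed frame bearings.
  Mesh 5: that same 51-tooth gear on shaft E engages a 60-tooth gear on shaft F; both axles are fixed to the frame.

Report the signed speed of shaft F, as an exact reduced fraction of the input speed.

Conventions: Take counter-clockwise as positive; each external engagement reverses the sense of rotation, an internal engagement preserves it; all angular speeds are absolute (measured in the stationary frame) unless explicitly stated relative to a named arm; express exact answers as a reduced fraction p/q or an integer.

-91/540

5-mesh fixed-axis compound train (all bearings frame-fixed)
mesh 1 [21T→25T]: |ω|/ω_in = 1×21/25 = 21/25, sense flips to −
mesh 2 [25T→38T]: |ω|/ω_in = (21/25)×25/38 = 21/38, sense flips to +
mesh 3 [38T→81T]: |ω|/ω_in = (21/38)×38/81 = 7/27, sense flips to −
mesh 4 [39T→51T]: |ω|/ω_in = (7/27)×39/51 = 91/459, sense flips to +
mesh 5 [51T→60T]: |ω|/ω_in = (91/459)×51/60 = 91/540, sense flips to −
signed output speed (× input speed) = -91/540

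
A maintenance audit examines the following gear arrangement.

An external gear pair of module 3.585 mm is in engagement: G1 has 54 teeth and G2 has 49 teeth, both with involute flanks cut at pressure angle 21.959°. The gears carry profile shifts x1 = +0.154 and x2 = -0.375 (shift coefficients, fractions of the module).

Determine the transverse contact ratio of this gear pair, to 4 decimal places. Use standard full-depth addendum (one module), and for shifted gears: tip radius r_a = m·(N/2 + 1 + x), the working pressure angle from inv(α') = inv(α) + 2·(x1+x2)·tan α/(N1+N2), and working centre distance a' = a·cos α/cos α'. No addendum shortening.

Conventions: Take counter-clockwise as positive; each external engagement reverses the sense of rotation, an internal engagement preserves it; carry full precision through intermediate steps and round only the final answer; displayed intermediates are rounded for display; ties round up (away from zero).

1.6951

topology: single-mesh involute geometry — m = 3.585, 54T/49T pair
base radii: r_b1 = 89.772685, r_b2 = 81.460400
tip radii: r_a1 = 100.932090, r_a2 = 90.073125
inv(α') = inv(21.959°) + 2·(+0.154-0.375)·tan α/(54+49) = 0.01820701  ⇒  α' = 21.32952°
a' = a·cos α / cos α' = 184.6275·cos 21.959°/cos 21.32952° = 183.824323
action lengths: √(r_a1²−r_b1²) = 46.131895, √(r_a2²−r_b2²) = 38.436586
base pitch p_b = π·m·cos α = 10.445526
CR = (46.131895 + 38.436586 − 183.824323·sin 21.32952°)/10.445526 = 1.695065
contact ratio ≈ 1.6951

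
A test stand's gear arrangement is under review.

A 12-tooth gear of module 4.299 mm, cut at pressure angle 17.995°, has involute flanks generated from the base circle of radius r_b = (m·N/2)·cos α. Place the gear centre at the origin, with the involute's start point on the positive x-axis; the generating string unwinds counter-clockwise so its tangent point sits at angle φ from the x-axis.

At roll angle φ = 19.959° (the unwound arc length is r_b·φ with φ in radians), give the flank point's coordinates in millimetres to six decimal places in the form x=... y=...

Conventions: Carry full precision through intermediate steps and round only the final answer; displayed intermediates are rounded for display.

class = single-mesh tooth geometry [base-circle involute, m = 4.299, 12T]
pitch radius r_p = m·N/2 = 4.299·12/2 = 25.794000
base radius r_b = r_p·cos α = 25.794000·cos 17.995° = 24.532247
roll angle φ = 19.959° = 0.34835027 rad
x = r_b·(cos φ + φ·sin φ) = 25.975864
y = r_b·(sin φ − φ·cos φ) = 0.341496

x=25.975864 y=0.341496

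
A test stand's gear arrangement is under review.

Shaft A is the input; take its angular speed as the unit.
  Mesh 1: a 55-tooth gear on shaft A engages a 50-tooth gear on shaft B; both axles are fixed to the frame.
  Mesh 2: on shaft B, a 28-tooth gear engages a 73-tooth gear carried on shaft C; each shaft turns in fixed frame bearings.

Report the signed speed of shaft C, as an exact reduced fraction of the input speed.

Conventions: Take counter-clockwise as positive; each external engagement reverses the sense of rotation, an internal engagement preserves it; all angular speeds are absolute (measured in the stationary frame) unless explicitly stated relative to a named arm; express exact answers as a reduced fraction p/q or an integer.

154/365

2-mesh fixed-axis compound train (all bearings frame-fixed)
mesh 1 [55T→50T]: |ω|/ω_in = 1×55/50 = 11/10, sense flips to −
mesh 2 [28T→73T]: |ω|/ω_in = (11/10)×28/73 = 154/365, sense flips to +
signed output speed (× input speed) = 154/365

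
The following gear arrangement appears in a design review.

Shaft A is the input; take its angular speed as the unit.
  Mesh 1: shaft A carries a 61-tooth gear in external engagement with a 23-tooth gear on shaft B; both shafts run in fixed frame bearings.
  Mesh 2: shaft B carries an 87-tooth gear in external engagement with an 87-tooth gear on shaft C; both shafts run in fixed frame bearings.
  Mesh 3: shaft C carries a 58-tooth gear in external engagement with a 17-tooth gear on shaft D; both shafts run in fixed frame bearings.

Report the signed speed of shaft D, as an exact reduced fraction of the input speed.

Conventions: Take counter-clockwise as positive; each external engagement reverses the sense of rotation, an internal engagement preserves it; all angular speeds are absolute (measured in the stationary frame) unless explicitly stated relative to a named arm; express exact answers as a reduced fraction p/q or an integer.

-3538/391

3-mesh fixed-axis compound train (all bearings frame-fixed)
mesh 1 [61T→23T]: |ω|/ω_in = 1×61/23 = 61/23, sense flips to −
mesh 2 [87T→87T]: |ω|/ω_in = (61/23)×87/87 = 61/23, sense flips to +
mesh 3 [58T→17T]: |ω|/ω_in = (61/23)×58/17 = 3538/391, sense flips to −
signed output speed (× input speed) = -3538/391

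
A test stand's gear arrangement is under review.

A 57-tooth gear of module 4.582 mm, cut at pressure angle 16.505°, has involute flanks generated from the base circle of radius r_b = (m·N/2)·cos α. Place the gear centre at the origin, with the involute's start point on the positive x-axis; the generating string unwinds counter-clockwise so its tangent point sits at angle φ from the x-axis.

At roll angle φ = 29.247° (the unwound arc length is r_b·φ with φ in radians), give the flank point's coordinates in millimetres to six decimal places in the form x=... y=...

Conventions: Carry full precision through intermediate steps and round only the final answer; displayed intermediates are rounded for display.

recognized (one wheel, involute flank): single-mesh tooth geometry, m = 4.582, N = 57
pitch radius r_p = m·N/2 = 4.582·57/2 = 130.587000
base radius r_b = r_p·cos α = 130.587000·cos 16.505° = 125.206156
roll angle φ = 29.247° = 0.51045645 rad
x = r_b·(cos φ + φ·sin φ) = 140.471056
y = r_b·(sin φ − φ·cos φ) = 5.407815

x=140.471056 y=5.407815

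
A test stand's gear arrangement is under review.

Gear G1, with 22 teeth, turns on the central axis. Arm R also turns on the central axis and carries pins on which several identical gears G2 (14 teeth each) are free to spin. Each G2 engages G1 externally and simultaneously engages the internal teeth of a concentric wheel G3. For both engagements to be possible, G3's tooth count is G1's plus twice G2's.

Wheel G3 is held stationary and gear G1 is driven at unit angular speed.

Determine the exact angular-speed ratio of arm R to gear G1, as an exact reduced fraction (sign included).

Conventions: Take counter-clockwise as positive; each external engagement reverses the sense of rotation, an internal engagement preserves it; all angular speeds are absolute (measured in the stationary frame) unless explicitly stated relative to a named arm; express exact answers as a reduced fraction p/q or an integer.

class = planetary set [G3 = 22+2·14 = 50; Willis about the carrier]
ring teeth: 22 + 2·14 = 50
22(ω_sun−ω_arm) = −50(ω_ring−ω_arm),  ω_ring = 0, ω_sun = 1
22(1−ω_arm) = −50(0−ω_arm)  ⇒  72·ω_arm = 22  ⇒  ω_arm = 11/36
ω_out/ω_in = 11/36

11/36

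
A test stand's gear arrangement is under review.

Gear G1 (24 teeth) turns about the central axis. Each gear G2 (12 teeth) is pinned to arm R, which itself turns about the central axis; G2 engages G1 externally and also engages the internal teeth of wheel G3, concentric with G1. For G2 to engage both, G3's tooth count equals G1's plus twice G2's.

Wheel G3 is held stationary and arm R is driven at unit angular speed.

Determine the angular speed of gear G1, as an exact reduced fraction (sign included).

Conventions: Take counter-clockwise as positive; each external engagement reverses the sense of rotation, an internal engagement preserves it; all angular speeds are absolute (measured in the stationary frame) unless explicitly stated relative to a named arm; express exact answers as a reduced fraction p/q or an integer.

class = planetary set [G3 = 24+2·12 = 48; Willis about the carrier]
ring teeth: 24 + 2·12 = 48
24(ω_sun−ω_arm) = −48(ω_ring−ω_arm),  ω_ring = 0, ω_arm = 1
ω_sun = 1 − (48/24)(0−1) = 3
exact speed ratio = 3

3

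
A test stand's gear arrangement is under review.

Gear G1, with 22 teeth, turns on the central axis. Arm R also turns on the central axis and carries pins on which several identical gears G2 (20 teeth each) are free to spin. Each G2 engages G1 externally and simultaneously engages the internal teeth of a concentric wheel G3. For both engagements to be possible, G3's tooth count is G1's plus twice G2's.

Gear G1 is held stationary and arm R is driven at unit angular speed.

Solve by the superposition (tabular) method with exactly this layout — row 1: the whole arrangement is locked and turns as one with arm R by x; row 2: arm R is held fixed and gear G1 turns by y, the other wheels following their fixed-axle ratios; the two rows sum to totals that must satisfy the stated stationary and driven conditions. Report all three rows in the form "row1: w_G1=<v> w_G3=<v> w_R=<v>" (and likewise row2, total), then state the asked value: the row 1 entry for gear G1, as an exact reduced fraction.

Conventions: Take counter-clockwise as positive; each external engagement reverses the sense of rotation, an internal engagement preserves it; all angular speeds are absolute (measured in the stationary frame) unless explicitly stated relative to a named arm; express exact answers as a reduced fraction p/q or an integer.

row1: w_G1=1 w_G3=1 w_R=1
row2: w_G1=-1 w_G3=11/31 w_R=0
total: w_G1=0 w_G3=42/31 w_R=1
asked value: 1

planetary set (22T centre, 20T on arm, 62T internal) — Willis relation
row 1 — lock + rotate with arm: ω_sun = ω_ring = ω_arm = x
superposition row 2 [arm held]: sun y, ring −(22/62)·y, arm 0
boundary: total ω_sun = x + y = 0 and total ω_arm = x = 1  ⇒  y = -1, x = 1
row 2 ring = −(22/62)·(-1) = 11/31
totals (row 1 + row 2): sun 1 + (-1) = 0, ring 1 + 11/31 = 42/31, arm 1 + 0 = 1
asked cell (row1, sun) = 1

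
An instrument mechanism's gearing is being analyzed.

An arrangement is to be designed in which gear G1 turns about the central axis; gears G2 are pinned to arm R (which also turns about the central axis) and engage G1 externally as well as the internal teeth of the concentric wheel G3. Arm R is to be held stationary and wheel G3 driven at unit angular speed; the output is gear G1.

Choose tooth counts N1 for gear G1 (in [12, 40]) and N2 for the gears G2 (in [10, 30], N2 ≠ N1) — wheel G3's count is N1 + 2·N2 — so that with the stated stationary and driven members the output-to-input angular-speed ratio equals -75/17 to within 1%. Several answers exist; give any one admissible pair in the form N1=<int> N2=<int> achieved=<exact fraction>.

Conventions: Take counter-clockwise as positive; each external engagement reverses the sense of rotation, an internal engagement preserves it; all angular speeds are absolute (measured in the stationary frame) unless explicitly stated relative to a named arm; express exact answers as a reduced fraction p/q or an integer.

N1=17 N2=29 achieved=-75/17

design class (target -75/17): planetary set
Willis with ω_arm = 0: ω_sun/ω_ring = −N3/N1; set equal to -75/17  ⇒  N3/N1 = −(-75/17) = 75/17
N3 = N1 + 2·N2  ⇒  N2/N1 = (N3/N1 − 1)/2 = (75/17 − 1)/2 = 29/17
smallest multiple with N1 ≥ 12 and N2 ≥ 10: k = 1  ⇒  N1 = 1·17 = 17, N2 = 1·29 = 29 (N1 ≤ 40, N2 ≤ 30, N2 ≠ N1 ✓), N3 = 17 + 2·29 = 75
check: −N3/N1 with N1 = 17, N3 = 75 gives -75/17; |achieved − target| = 0 ≤ 3/68 ✓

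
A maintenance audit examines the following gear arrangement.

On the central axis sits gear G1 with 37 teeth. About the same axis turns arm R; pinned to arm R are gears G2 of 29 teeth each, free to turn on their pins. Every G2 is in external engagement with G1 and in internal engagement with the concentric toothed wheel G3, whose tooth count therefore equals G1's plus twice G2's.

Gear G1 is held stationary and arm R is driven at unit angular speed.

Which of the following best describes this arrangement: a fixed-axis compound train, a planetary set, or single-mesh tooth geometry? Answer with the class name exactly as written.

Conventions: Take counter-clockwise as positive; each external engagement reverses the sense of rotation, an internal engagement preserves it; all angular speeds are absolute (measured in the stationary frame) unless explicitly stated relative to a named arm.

planetary set

class = planetary set [G3 = 37+2·29 = 95; Willis about the carrier]
classification: planetary set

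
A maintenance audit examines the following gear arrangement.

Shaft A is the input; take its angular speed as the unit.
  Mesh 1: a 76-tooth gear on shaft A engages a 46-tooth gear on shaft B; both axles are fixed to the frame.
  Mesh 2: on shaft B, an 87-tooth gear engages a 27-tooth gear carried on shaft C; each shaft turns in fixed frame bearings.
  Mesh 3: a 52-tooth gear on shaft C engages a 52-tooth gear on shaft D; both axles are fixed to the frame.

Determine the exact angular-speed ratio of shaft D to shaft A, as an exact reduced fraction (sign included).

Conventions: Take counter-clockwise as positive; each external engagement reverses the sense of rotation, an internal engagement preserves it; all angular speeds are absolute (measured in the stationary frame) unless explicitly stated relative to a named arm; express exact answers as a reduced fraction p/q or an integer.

class = fixed-axis compound train [3 meshes; 3 ratios multiply, 3 sense flips]
mesh 1 [76T→46T]: running ratio 38/23, sense −
mesh 2 [87T→27T]: running ratio 1102/207, sense +
mesh 3 [52T→52T]: running ratio 1102/207, sense −
ω_out/ω_in = -1102/207

-1102/207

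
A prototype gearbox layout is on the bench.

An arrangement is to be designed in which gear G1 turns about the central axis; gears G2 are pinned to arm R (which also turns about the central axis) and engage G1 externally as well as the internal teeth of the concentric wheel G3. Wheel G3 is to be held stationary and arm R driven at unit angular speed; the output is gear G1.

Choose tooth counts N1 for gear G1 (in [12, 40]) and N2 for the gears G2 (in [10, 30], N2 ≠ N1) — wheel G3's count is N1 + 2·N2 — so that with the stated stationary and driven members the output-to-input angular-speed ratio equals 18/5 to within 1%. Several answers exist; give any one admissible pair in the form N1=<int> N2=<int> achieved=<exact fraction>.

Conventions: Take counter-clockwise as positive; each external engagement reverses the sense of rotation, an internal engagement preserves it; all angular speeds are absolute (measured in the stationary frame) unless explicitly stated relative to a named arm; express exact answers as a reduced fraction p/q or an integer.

N1=15 N2=12 achieved=18/5

topology: planetary set — design target 18/5, arm = carrier (Willis)
Willis with ω_ring = 0: ω_sun/ω_arm = (N1+N3)/N1; set equal to 18/5  ⇒  N3/N1 = 18/5 − 1 = 13/5
N3 = N1 + 2·N2  ⇒  N2/N1 = (N3/N1 − 1)/2 = (13/5 − 1)/2 = 4/5
smallest multiple with N1 ≥ 12 and N2 ≥ 10: k = 3  ⇒  N1 = 3·5 = 15, N2 = 3·4 = 12 (N1 ≤ 40, N2 ≤ 30, N2 ≠ N1 ✓), N3 = 15 + 2·12 = 39
check: (N1+N3)/N1 with N1 = 15, N3 = 39 gives 18/5; |achieved − target| = 0 ≤ 9/250 ✓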